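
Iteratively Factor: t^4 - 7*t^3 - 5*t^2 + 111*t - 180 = (t - 5)*(t^3 - 2*t^2 - 15*t + 36) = (t - 5)*(t - 3)*(t^2 + t - 12) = (t - 5)*(t - 3)^2*(t + 4)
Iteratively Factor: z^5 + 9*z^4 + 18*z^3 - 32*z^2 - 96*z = (z - 2)*(z^4 + 11*z^3 + 40*z^2 + 48*z) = z*(z - 2)*(z^3 + 11*z^2 + 40*z + 48) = z*(z - 2)*(z + 4)*(z^2 + 7*z + 12) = z*(z - 2)*(z + 4)^2*(z + 3)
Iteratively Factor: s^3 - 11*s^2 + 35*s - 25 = (s - 5)*(s^2 - 6*s + 5) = (s - 5)*(s - 1)*(s - 5)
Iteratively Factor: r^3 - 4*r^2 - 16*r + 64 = (r - 4)*(r^2 - 16) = (r - 4)*(r + 4)*(r - 4)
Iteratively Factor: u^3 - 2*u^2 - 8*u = (u)*(u^2 - 2*u - 8) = u*(u + 2)*(u - 4)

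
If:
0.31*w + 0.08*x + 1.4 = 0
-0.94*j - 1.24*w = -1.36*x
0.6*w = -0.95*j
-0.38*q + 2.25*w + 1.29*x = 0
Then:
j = 2.54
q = -30.31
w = -4.02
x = -1.91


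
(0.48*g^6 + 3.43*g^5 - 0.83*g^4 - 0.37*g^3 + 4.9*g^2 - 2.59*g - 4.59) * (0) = 0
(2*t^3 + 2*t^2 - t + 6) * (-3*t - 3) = -6*t^4 - 12*t^3 - 3*t^2 - 15*t - 18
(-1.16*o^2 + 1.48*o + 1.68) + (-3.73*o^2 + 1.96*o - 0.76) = -4.89*o^2 + 3.44*o + 0.92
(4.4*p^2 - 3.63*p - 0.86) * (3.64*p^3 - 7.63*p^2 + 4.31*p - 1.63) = 16.016*p^5 - 46.7852*p^4 + 43.5305*p^3 - 16.2555*p^2 + 2.2103*p + 1.4018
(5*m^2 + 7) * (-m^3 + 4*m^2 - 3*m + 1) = -5*m^5 + 20*m^4 - 22*m^3 + 33*m^2 - 21*m + 7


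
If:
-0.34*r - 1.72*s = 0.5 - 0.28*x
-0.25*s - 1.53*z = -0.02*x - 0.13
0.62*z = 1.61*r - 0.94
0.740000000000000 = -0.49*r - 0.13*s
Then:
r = 0.92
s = -9.18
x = -53.47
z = 0.89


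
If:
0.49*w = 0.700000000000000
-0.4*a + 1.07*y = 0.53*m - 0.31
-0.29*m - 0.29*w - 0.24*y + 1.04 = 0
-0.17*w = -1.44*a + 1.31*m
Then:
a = 1.43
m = 1.39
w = 1.43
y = 0.93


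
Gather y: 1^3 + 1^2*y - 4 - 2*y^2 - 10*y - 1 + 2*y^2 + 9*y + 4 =0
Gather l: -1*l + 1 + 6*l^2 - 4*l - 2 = 6*l^2 - 5*l - 1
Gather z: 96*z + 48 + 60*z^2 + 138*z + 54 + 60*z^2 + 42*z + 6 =120*z^2 + 276*z + 108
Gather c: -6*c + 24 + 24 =48 - 6*c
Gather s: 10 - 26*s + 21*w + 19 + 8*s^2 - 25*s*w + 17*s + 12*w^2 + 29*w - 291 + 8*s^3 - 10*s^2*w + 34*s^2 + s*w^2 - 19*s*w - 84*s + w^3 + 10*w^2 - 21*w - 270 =8*s^3 + s^2*(42 - 10*w) + s*(w^2 - 44*w - 93) + w^3 + 22*w^2 + 29*w - 532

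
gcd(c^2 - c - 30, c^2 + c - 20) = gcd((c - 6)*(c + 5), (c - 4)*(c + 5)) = c + 5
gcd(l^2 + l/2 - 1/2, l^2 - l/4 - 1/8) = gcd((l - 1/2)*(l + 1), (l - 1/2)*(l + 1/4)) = l - 1/2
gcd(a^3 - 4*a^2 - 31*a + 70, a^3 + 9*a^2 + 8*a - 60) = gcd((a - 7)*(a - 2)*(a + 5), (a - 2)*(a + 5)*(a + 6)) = a^2 + 3*a - 10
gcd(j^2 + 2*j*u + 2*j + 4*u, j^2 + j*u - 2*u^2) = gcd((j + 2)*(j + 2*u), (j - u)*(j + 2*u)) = j + 2*u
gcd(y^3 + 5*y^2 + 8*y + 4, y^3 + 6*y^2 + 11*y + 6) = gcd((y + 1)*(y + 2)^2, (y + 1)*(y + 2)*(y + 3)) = y^2 + 3*y + 2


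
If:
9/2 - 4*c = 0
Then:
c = 9/8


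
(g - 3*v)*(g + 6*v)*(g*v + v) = g^3*v + 3*g^2*v^2 + g^2*v - 18*g*v^3 + 3*g*v^2 - 18*v^3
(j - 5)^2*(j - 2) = j^3 - 12*j^2 + 45*j - 50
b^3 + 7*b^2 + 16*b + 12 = (b + 2)^2*(b + 3)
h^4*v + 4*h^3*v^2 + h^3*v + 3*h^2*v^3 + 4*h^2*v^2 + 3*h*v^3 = h*(h + v)*(h + 3*v)*(h*v + v)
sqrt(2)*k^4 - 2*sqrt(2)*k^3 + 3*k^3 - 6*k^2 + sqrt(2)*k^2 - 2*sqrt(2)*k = k*(k - 2)*(k + sqrt(2))*(sqrt(2)*k + 1)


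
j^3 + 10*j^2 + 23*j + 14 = (j + 1)*(j + 2)*(j + 7)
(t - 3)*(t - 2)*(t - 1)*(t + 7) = t^4 + t^3 - 31*t^2 + 71*t - 42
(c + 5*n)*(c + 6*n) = c^2 + 11*c*n + 30*n^2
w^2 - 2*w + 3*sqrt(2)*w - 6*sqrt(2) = (w - 2)*(w + 3*sqrt(2))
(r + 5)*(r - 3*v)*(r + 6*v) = r^3 + 3*r^2*v + 5*r^2 - 18*r*v^2 + 15*r*v - 90*v^2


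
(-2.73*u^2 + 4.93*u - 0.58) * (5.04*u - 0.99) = -13.7592*u^3 + 27.5499*u^2 - 7.8039*u + 0.5742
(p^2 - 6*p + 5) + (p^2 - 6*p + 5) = 2*p^2 - 12*p + 10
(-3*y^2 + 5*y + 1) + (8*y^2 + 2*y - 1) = 5*y^2 + 7*y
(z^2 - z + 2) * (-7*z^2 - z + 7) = -7*z^4 + 6*z^3 - 6*z^2 - 9*z + 14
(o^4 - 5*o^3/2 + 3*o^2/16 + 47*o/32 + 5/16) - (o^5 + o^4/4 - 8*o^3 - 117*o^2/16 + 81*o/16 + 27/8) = -o^5 + 3*o^4/4 + 11*o^3/2 + 15*o^2/2 - 115*o/32 - 49/16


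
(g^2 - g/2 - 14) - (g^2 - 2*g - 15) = 3*g/2 + 1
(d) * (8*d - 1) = 8*d^2 - d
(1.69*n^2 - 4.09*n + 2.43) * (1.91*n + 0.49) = 3.2279*n^3 - 6.9838*n^2 + 2.6372*n + 1.1907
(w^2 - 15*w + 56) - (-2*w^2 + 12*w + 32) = 3*w^2 - 27*w + 24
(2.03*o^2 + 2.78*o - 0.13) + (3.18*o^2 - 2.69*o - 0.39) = 5.21*o^2 + 0.0899999999999999*o - 0.52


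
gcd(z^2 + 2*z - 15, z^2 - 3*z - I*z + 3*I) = z - 3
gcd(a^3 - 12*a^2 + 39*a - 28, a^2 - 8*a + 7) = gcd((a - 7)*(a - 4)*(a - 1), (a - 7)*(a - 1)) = a^2 - 8*a + 7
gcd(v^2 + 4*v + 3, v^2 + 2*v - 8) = 1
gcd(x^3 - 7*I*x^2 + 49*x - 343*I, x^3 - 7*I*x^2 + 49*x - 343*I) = x^3 - 7*I*x^2 + 49*x - 343*I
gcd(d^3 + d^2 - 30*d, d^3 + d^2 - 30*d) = d^3 + d^2 - 30*d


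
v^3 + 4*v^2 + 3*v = v*(v + 1)*(v + 3)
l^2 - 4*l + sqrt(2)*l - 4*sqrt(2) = (l - 4)*(l + sqrt(2))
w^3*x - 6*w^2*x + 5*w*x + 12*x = (w - 4)*(w - 3)*(w*x + x)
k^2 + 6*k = k*(k + 6)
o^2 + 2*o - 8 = (o - 2)*(o + 4)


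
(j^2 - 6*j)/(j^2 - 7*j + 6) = j/(j - 1)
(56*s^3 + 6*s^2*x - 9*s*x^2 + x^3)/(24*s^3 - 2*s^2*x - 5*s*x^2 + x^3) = (-7*s + x)/(-3*s + x)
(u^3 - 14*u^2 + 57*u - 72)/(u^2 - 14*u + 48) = (u^2 - 6*u + 9)/(u - 6)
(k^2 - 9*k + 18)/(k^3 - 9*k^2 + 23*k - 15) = (k - 6)/(k^2 - 6*k + 5)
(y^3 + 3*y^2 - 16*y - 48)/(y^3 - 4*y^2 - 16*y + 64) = (y + 3)/(y - 4)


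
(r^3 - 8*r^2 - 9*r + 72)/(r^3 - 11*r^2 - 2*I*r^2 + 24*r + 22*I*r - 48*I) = (r + 3)/(r - 2*I)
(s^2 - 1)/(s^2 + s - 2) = (s + 1)/(s + 2)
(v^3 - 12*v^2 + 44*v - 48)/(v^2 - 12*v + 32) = (v^2 - 8*v + 12)/(v - 8)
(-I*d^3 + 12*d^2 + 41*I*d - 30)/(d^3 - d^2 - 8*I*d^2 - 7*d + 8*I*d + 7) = (-I*d^3 + 12*d^2 + 41*I*d - 30)/(d^3 - d^2*(1 + 8*I) + d*(-7 + 8*I) + 7)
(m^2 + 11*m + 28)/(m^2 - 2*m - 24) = (m + 7)/(m - 6)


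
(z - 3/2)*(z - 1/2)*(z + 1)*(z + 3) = z^4 + 2*z^3 - 17*z^2/4 - 3*z + 9/4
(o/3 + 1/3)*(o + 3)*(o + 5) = o^3/3 + 3*o^2 + 23*o/3 + 5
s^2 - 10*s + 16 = (s - 8)*(s - 2)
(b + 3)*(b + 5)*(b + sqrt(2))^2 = b^4 + 2*sqrt(2)*b^3 + 8*b^3 + 17*b^2 + 16*sqrt(2)*b^2 + 16*b + 30*sqrt(2)*b + 30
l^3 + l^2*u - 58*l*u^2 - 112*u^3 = (l - 8*u)*(l + 2*u)*(l + 7*u)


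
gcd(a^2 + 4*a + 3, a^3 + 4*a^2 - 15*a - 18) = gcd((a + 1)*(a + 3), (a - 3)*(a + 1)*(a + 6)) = a + 1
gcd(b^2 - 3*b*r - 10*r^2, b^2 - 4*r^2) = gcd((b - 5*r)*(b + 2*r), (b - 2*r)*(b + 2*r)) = b + 2*r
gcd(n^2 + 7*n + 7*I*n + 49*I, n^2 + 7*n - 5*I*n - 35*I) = n + 7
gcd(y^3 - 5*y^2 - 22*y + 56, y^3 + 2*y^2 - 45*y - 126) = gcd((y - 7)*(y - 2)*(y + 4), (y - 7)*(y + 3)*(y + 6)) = y - 7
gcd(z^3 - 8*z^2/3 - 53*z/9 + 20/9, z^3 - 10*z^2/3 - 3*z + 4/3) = z^2 - 13*z/3 + 4/3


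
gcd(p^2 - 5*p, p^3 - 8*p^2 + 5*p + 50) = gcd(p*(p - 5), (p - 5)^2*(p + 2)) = p - 5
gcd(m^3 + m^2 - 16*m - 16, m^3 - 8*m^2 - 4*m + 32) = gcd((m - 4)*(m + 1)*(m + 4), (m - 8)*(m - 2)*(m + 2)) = 1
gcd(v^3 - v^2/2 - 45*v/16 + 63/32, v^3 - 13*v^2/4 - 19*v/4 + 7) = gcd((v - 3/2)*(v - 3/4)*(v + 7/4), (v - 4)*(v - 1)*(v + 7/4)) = v + 7/4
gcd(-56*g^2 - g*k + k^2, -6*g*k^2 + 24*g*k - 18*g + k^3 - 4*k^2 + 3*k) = 1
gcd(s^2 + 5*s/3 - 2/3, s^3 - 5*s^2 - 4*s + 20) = s + 2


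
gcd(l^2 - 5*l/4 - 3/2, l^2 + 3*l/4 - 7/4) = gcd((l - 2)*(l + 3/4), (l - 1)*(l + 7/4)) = 1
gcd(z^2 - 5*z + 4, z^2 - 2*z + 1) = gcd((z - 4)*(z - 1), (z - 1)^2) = z - 1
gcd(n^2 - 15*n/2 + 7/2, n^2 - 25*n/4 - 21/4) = n - 7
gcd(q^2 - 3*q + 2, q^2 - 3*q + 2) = q^2 - 3*q + 2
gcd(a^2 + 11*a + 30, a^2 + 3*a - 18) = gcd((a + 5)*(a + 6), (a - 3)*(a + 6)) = a + 6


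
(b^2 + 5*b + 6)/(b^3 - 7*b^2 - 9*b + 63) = (b + 2)/(b^2 - 10*b + 21)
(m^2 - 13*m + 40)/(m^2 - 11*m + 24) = (m - 5)/(m - 3)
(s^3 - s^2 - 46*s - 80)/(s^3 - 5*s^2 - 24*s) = (s^2 + 7*s + 10)/(s*(s + 3))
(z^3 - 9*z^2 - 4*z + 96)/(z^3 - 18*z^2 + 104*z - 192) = (z + 3)/(z - 6)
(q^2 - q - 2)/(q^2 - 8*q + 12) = (q + 1)/(q - 6)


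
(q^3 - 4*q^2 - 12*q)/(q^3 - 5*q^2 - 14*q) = (q - 6)/(q - 7)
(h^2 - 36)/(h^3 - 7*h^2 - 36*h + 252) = 1/(h - 7)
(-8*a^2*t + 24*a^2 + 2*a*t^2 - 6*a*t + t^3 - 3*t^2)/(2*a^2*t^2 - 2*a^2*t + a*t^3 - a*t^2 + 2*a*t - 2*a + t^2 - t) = (-8*a^2*t + 24*a^2 + 2*a*t^2 - 6*a*t + t^3 - 3*t^2)/(2*a^2*t^2 - 2*a^2*t + a*t^3 - a*t^2 + 2*a*t - 2*a + t^2 - t)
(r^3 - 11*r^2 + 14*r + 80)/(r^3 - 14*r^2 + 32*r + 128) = (r - 5)/(r - 8)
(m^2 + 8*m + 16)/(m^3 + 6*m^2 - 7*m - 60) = (m + 4)/(m^2 + 2*m - 15)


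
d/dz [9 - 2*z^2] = -4*z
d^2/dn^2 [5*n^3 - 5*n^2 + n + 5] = 30*n - 10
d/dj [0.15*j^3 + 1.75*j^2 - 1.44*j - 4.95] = 0.45*j^2 + 3.5*j - 1.44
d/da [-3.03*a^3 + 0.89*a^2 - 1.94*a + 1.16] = -9.09*a^2 + 1.78*a - 1.94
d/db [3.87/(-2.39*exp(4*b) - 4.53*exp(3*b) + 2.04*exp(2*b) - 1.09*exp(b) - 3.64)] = (36.9972*exp(3*b) + 52.5933*exp(2*b) - 15.7896*exp(b) + 4.2183)*exp(b)/(2.39*exp(4*b) + 4.53*exp(3*b) - 2.04*exp(2*b) + 1.09*exp(b) + 3.64)^2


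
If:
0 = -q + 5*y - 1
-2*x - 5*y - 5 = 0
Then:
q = 5*y - 1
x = -5*y/2 - 5/2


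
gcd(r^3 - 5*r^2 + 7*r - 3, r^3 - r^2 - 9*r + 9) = r^2 - 4*r + 3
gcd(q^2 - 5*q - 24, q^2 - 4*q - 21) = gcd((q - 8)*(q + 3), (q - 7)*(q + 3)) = q + 3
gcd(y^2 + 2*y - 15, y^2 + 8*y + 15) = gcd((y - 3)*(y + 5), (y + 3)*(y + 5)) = y + 5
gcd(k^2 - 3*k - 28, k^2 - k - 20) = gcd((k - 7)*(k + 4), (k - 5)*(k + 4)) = k + 4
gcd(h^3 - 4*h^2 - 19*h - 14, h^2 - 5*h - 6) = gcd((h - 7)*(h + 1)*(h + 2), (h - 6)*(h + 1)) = h + 1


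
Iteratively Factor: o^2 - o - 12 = (o + 3)*(o - 4)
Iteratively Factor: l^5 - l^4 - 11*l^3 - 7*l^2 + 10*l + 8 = (l + 2)*(l^4 - 3*l^3 - 5*l^2 + 3*l + 4) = (l - 1)*(l + 2)*(l^3 - 2*l^2 - 7*l - 4) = (l - 1)*(l + 1)*(l + 2)*(l^2 - 3*l - 4) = (l - 1)*(l + 1)^2*(l + 2)*(l - 4)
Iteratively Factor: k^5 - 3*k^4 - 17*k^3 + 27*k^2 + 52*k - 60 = (k - 2)*(k^4 - k^3 - 19*k^2 - 11*k + 30) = (k - 5)*(k - 2)*(k^3 + 4*k^2 + k - 6) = (k - 5)*(k - 2)*(k - 1)*(k^2 + 5*k + 6) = (k - 5)*(k - 2)*(k - 1)*(k + 2)*(k + 3)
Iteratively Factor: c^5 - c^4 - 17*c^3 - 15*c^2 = (c + 1)*(c^4 - 2*c^3 - 15*c^2) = (c + 1)*(c + 3)*(c^3 - 5*c^2) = c*(c + 1)*(c + 3)*(c^2 - 5*c) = c^2*(c + 1)*(c + 3)*(c - 5)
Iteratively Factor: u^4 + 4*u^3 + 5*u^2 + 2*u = (u + 2)*(u^3 + 2*u^2 + u) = (u + 1)*(u + 2)*(u^2 + u) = (u + 1)^2*(u + 2)*(u)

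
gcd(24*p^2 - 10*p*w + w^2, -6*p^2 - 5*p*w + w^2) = 6*p - w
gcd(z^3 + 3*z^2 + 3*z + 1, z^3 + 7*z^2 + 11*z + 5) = z^2 + 2*z + 1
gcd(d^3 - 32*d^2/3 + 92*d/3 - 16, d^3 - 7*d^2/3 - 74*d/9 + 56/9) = d^2 - 14*d/3 + 8/3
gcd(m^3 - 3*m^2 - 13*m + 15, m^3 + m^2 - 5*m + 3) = m^2 + 2*m - 3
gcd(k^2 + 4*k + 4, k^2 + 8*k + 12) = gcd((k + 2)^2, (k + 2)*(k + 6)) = k + 2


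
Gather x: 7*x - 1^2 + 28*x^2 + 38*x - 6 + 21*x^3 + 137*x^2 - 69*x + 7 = 21*x^3 + 165*x^2 - 24*x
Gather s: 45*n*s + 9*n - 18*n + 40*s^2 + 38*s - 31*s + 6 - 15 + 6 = -9*n + 40*s^2 + s*(45*n + 7) - 3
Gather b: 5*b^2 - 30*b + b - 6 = 5*b^2 - 29*b - 6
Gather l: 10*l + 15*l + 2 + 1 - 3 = 25*l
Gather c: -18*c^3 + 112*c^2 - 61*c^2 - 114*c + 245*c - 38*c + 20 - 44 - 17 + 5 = -18*c^3 + 51*c^2 + 93*c - 36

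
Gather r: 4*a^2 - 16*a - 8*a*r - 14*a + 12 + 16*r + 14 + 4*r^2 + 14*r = 4*a^2 - 30*a + 4*r^2 + r*(30 - 8*a) + 26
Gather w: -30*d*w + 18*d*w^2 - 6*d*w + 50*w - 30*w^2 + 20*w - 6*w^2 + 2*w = w^2*(18*d - 36) + w*(72 - 36*d)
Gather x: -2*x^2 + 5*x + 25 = -2*x^2 + 5*x + 25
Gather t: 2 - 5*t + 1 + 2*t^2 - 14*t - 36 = 2*t^2 - 19*t - 33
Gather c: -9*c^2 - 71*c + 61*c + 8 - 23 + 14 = -9*c^2 - 10*c - 1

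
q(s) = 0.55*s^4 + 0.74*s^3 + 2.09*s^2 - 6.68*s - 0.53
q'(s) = 2.2*s^3 + 2.22*s^2 + 4.18*s - 6.68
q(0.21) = -1.83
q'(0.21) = -5.68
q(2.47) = 27.34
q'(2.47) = 50.34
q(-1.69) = 17.64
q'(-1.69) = -18.02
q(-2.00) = 24.07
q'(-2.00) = -23.76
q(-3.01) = 63.48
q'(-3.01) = -59.14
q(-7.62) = 1698.62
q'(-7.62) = -883.02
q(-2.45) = 37.32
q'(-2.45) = -35.95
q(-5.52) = 486.21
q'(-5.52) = -332.14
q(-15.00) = 25916.17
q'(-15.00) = -6994.88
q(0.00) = -0.53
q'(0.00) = -6.68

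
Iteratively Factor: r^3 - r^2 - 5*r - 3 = (r - 3)*(r^2 + 2*r + 1) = (r - 3)*(r + 1)*(r + 1)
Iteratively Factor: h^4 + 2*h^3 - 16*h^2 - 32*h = (h + 2)*(h^3 - 16*h) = (h + 2)*(h + 4)*(h^2 - 4*h) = h*(h + 2)*(h + 4)*(h - 4)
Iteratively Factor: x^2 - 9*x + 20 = (x - 5)*(x - 4)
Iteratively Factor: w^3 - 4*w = (w)*(w^2 - 4) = w*(w + 2)*(w - 2)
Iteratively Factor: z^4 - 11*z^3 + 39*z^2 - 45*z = (z)*(z^3 - 11*z^2 + 39*z - 45) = z*(z - 3)*(z^2 - 8*z + 15) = z*(z - 3)^2*(z - 5)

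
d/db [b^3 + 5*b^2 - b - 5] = 3*b^2 + 10*b - 1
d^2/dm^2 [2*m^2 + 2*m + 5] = 4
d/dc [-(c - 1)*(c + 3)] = -2*c - 2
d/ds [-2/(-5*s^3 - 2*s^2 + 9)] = 2*s*(-15*s - 4)/(5*s^3 + 2*s^2 - 9)^2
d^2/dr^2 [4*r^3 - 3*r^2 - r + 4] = 24*r - 6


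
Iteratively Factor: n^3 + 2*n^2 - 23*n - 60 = (n - 5)*(n^2 + 7*n + 12) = (n - 5)*(n + 3)*(n + 4)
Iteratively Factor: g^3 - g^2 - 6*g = (g + 2)*(g^2 - 3*g) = (g - 3)*(g + 2)*(g)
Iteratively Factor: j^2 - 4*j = (j)*(j - 4)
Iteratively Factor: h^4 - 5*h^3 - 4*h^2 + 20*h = (h + 2)*(h^3 - 7*h^2 + 10*h) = (h - 2)*(h + 2)*(h^2 - 5*h) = (h - 5)*(h - 2)*(h + 2)*(h)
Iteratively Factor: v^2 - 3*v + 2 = (v - 1)*(v - 2)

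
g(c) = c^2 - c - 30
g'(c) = 2*c - 1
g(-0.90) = -28.29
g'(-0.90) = -2.80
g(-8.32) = 47.54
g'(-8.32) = -17.64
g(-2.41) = -21.78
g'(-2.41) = -5.82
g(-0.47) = -29.31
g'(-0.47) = -1.94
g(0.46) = -30.25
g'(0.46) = -0.08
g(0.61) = -30.24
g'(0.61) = 0.22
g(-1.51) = -26.21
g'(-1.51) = -4.02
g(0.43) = -30.25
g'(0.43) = -0.14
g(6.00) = 0.00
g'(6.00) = 11.00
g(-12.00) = 126.00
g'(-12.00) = -25.00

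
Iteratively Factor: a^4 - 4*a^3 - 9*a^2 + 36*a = (a)*(a^3 - 4*a^2 - 9*a + 36) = a*(a - 3)*(a^2 - a - 12) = a*(a - 4)*(a - 3)*(a + 3)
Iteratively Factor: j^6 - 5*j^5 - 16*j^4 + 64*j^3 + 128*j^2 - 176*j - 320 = (j - 5)*(j^5 - 16*j^3 - 16*j^2 + 48*j + 64) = (j - 5)*(j - 2)*(j^4 + 2*j^3 - 12*j^2 - 40*j - 32) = (j - 5)*(j - 2)*(j + 2)*(j^3 - 12*j - 16) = (j - 5)*(j - 2)*(j + 2)^2*(j^2 - 2*j - 8) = (j - 5)*(j - 2)*(j + 2)^3*(j - 4)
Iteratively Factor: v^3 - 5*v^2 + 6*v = (v)*(v^2 - 5*v + 6) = v*(v - 2)*(v - 3)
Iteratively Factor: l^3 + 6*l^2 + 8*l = (l + 4)*(l^2 + 2*l) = (l + 2)*(l + 4)*(l)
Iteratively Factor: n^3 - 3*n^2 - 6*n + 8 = (n + 2)*(n^2 - 5*n + 4) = (n - 1)*(n + 2)*(n - 4)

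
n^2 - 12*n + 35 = (n - 7)*(n - 5)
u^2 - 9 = (u - 3)*(u + 3)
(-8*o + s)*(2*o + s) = -16*o^2 - 6*o*s + s^2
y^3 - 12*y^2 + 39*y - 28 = (y - 7)*(y - 4)*(y - 1)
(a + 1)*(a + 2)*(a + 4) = a^3 + 7*a^2 + 14*a + 8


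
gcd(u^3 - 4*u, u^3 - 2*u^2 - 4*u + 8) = u^2 - 4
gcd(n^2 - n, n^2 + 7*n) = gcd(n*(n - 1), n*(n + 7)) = n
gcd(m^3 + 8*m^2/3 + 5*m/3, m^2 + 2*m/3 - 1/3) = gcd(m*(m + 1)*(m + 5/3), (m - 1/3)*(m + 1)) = m + 1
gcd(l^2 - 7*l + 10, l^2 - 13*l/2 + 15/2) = l - 5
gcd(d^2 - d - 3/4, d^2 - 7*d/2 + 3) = d - 3/2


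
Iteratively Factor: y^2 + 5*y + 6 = (y + 2)*(y + 3)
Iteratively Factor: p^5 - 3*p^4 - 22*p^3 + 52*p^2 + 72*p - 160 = (p + 2)*(p^4 - 5*p^3 - 12*p^2 + 76*p - 80) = (p - 5)*(p + 2)*(p^3 - 12*p + 16) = (p - 5)*(p - 2)*(p + 2)*(p^2 + 2*p - 8) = (p - 5)*(p - 2)*(p + 2)*(p + 4)*(p - 2)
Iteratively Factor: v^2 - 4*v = (v)*(v - 4)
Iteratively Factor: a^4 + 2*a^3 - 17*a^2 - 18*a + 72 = (a - 3)*(a^3 + 5*a^2 - 2*a - 24) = (a - 3)*(a + 4)*(a^2 + a - 6) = (a - 3)*(a - 2)*(a + 4)*(a + 3)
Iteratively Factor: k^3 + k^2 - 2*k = (k)*(k^2 + k - 2) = k*(k - 1)*(k + 2)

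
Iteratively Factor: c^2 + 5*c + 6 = (c + 2)*(c + 3)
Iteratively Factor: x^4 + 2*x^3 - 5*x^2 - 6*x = (x + 1)*(x^3 + x^2 - 6*x) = x*(x + 1)*(x^2 + x - 6) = x*(x - 2)*(x + 1)*(x + 3)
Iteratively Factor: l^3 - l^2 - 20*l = (l)*(l^2 - l - 20) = l*(l + 4)*(l - 5)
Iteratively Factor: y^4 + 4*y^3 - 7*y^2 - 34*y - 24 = (y - 3)*(y^3 + 7*y^2 + 14*y + 8) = (y - 3)*(y + 1)*(y^2 + 6*y + 8) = (y - 3)*(y + 1)*(y + 2)*(y + 4)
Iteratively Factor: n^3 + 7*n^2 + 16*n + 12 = (n + 2)*(n^2 + 5*n + 6) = (n + 2)*(n + 3)*(n + 2)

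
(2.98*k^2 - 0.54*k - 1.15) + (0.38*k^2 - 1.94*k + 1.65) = 3.36*k^2 - 2.48*k + 0.5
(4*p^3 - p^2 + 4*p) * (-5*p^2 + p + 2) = -20*p^5 + 9*p^4 - 13*p^3 + 2*p^2 + 8*p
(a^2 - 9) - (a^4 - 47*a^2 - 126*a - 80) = -a^4 + 48*a^2 + 126*a + 71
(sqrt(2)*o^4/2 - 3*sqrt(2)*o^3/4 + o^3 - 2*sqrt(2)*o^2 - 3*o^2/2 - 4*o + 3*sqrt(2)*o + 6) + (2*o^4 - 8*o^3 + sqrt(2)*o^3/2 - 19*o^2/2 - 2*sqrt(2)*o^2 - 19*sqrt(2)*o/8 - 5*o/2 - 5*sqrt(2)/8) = sqrt(2)*o^4/2 + 2*o^4 - 7*o^3 - sqrt(2)*o^3/4 - 11*o^2 - 4*sqrt(2)*o^2 - 13*o/2 + 5*sqrt(2)*o/8 - 5*sqrt(2)/8 + 6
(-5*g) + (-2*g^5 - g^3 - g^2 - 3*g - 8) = -2*g^5 - g^3 - g^2 - 8*g - 8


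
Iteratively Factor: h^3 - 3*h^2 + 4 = (h - 2)*(h^2 - h - 2) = (h - 2)^2*(h + 1)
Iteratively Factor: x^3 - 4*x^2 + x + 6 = (x + 1)*(x^2 - 5*x + 6) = (x - 3)*(x + 1)*(x - 2)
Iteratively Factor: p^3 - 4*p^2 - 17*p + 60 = (p - 5)*(p^2 + p - 12) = (p - 5)*(p + 4)*(p - 3)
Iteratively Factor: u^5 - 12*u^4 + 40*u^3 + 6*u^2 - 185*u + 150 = (u - 3)*(u^4 - 9*u^3 + 13*u^2 + 45*u - 50) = (u - 5)*(u - 3)*(u^3 - 4*u^2 - 7*u + 10) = (u - 5)*(u - 3)*(u - 1)*(u^2 - 3*u - 10) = (u - 5)*(u - 3)*(u - 1)*(u + 2)*(u - 5)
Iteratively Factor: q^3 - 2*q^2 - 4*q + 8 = (q + 2)*(q^2 - 4*q + 4) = (q - 2)*(q + 2)*(q - 2)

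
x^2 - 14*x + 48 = (x - 8)*(x - 6)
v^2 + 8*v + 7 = (v + 1)*(v + 7)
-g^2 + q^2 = (-g + q)*(g + q)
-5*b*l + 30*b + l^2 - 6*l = (-5*b + l)*(l - 6)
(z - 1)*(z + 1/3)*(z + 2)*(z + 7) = z^4 + 25*z^3/3 + 23*z^2/3 - 37*z/3 - 14/3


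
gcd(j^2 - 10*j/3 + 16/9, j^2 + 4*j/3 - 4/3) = j - 2/3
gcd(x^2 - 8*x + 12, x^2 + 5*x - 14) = x - 2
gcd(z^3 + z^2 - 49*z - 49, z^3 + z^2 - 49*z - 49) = z^3 + z^2 - 49*z - 49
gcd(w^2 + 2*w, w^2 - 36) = 1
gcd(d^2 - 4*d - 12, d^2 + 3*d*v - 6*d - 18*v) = d - 6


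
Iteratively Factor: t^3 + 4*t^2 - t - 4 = (t + 4)*(t^2 - 1) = (t + 1)*(t + 4)*(t - 1)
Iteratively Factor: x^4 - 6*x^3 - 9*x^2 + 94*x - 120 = (x - 5)*(x^3 - x^2 - 14*x + 24) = (x - 5)*(x + 4)*(x^2 - 5*x + 6) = (x - 5)*(x - 2)*(x + 4)*(x - 3)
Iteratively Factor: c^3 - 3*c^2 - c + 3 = (c - 3)*(c^2 - 1) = (c - 3)*(c + 1)*(c - 1)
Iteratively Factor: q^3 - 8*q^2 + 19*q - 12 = (q - 1)*(q^2 - 7*q + 12) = (q - 3)*(q - 1)*(q - 4)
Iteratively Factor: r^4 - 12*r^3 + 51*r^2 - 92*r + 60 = (r - 2)*(r^3 - 10*r^2 + 31*r - 30) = (r - 2)^2*(r^2 - 8*r + 15) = (r - 5)*(r - 2)^2*(r - 3)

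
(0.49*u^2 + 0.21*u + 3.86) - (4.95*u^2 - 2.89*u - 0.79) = -4.46*u^2 + 3.1*u + 4.65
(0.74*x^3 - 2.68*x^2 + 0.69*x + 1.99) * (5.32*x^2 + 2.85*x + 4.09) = 3.9368*x^5 - 12.1486*x^4 - 0.940600000000001*x^3 + 1.5921*x^2 + 8.4936*x + 8.1391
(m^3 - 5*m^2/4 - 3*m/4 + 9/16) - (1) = m^3 - 5*m^2/4 - 3*m/4 - 7/16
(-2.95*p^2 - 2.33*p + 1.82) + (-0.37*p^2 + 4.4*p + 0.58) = -3.32*p^2 + 2.07*p + 2.4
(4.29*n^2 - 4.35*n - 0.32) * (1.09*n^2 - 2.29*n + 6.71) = 4.6761*n^4 - 14.5656*n^3 + 38.3986*n^2 - 28.4557*n - 2.1472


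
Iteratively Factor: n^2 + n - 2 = (n - 1)*(n + 2)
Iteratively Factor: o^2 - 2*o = (o - 2)*(o)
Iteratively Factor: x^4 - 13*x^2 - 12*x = (x + 3)*(x^3 - 3*x^2 - 4*x) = x*(x + 3)*(x^2 - 3*x - 4) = x*(x - 4)*(x + 3)*(x + 1)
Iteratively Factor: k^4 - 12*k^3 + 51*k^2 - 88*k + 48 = (k - 3)*(k^3 - 9*k^2 + 24*k - 16) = (k - 4)*(k - 3)*(k^2 - 5*k + 4) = (k - 4)*(k - 3)*(k - 1)*(k - 4)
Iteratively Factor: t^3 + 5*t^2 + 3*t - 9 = (t - 1)*(t^2 + 6*t + 9) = (t - 1)*(t + 3)*(t + 3)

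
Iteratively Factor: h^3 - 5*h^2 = (h - 5)*(h^2) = h*(h - 5)*(h)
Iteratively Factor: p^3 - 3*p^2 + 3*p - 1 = (p - 1)*(p^2 - 2*p + 1) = (p - 1)^2*(p - 1)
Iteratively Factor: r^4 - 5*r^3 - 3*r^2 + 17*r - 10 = (r - 5)*(r^3 - 3*r + 2) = (r - 5)*(r - 1)*(r^2 + r - 2) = (r - 5)*(r - 1)^2*(r + 2)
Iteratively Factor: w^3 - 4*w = (w)*(w^2 - 4) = w*(w - 2)*(w + 2)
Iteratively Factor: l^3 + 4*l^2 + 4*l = (l + 2)*(l^2 + 2*l) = l*(l + 2)*(l + 2)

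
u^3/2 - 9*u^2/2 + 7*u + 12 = (u/2 + 1/2)*(u - 6)*(u - 4)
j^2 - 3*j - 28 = (j - 7)*(j + 4)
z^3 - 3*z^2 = z^2*(z - 3)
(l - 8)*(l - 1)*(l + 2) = l^3 - 7*l^2 - 10*l + 16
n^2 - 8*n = n*(n - 8)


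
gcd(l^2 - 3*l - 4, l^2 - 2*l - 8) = l - 4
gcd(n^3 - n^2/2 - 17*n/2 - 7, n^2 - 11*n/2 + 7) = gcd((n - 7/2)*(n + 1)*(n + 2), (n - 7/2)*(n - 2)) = n - 7/2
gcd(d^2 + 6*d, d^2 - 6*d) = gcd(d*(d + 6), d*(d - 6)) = d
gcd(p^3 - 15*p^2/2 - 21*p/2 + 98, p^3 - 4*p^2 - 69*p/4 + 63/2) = p + 7/2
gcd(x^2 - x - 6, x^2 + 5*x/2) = 1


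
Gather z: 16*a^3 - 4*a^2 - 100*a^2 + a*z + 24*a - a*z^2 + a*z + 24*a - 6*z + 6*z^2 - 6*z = 16*a^3 - 104*a^2 + 48*a + z^2*(6 - a) + z*(2*a - 12)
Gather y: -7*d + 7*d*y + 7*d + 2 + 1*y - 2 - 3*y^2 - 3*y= -3*y^2 + y*(7*d - 2)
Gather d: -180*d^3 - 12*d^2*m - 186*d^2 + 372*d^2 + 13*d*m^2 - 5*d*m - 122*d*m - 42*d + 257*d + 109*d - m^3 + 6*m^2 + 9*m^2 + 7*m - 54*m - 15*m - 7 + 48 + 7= -180*d^3 + d^2*(186 - 12*m) + d*(13*m^2 - 127*m + 324) - m^3 + 15*m^2 - 62*m + 48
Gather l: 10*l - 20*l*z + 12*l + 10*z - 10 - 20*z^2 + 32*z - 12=l*(22 - 20*z) - 20*z^2 + 42*z - 22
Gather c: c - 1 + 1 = c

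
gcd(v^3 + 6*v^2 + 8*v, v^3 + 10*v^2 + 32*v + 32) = v^2 + 6*v + 8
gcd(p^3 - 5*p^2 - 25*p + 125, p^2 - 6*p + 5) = p - 5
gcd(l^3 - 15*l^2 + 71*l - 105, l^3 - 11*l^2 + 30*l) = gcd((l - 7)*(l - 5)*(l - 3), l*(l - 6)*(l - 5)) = l - 5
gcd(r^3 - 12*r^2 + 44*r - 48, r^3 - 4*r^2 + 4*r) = r - 2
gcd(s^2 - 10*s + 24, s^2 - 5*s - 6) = s - 6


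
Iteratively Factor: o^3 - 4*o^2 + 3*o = (o)*(o^2 - 4*o + 3) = o*(o - 1)*(o - 3)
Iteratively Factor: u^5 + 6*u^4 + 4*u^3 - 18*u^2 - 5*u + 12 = (u - 1)*(u^4 + 7*u^3 + 11*u^2 - 7*u - 12) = (u - 1)*(u + 4)*(u^3 + 3*u^2 - u - 3) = (u - 1)^2*(u + 4)*(u^2 + 4*u + 3) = (u - 1)^2*(u + 1)*(u + 4)*(u + 3)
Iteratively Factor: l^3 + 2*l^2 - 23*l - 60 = (l + 4)*(l^2 - 2*l - 15) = (l - 5)*(l + 4)*(l + 3)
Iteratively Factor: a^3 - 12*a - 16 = (a + 2)*(a^2 - 2*a - 8) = (a + 2)^2*(a - 4)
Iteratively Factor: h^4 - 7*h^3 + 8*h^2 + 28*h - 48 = (h - 3)*(h^3 - 4*h^2 - 4*h + 16) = (h - 3)*(h - 2)*(h^2 - 2*h - 8) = (h - 4)*(h - 3)*(h - 2)*(h + 2)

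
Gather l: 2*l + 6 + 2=2*l + 8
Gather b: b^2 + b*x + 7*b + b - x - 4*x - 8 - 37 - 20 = b^2 + b*(x + 8) - 5*x - 65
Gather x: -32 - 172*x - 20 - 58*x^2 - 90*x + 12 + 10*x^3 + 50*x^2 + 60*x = 10*x^3 - 8*x^2 - 202*x - 40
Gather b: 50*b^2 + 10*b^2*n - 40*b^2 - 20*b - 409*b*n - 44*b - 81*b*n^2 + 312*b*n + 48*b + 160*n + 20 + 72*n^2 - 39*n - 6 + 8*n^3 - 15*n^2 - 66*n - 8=b^2*(10*n + 10) + b*(-81*n^2 - 97*n - 16) + 8*n^3 + 57*n^2 + 55*n + 6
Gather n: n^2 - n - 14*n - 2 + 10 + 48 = n^2 - 15*n + 56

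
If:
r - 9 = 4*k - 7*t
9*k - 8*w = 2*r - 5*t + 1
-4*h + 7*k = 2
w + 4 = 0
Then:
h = -133*t/4 - 93/4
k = -19*t - 13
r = -83*t - 43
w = -4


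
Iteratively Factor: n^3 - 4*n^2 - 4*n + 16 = (n + 2)*(n^2 - 6*n + 8) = (n - 2)*(n + 2)*(n - 4)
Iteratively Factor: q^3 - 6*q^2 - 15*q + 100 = (q + 4)*(q^2 - 10*q + 25) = (q - 5)*(q + 4)*(q - 5)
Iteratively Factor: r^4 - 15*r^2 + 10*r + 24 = (r + 1)*(r^3 - r^2 - 14*r + 24) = (r - 3)*(r + 1)*(r^2 + 2*r - 8) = (r - 3)*(r - 2)*(r + 1)*(r + 4)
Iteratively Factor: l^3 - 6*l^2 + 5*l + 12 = (l - 3)*(l^2 - 3*l - 4) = (l - 3)*(l + 1)*(l - 4)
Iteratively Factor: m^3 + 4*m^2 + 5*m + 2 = (m + 1)*(m^2 + 3*m + 2) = (m + 1)*(m + 2)*(m + 1)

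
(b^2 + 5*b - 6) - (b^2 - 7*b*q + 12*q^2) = 7*b*q + 5*b - 12*q^2 - 6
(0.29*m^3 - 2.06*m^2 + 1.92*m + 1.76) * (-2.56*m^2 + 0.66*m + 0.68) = -0.7424*m^5 + 5.465*m^4 - 6.0776*m^3 - 4.6392*m^2 + 2.4672*m + 1.1968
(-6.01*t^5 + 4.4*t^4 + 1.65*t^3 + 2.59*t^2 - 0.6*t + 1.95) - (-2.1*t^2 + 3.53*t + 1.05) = -6.01*t^5 + 4.4*t^4 + 1.65*t^3 + 4.69*t^2 - 4.13*t + 0.9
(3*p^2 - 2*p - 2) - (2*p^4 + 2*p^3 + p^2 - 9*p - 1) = -2*p^4 - 2*p^3 + 2*p^2 + 7*p - 1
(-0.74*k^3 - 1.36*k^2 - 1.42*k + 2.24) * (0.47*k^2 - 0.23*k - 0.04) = -0.3478*k^5 - 0.469*k^4 - 0.325*k^3 + 1.4338*k^2 - 0.4584*k - 0.0896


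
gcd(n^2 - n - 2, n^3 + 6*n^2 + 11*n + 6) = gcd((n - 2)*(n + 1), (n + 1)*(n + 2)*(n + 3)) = n + 1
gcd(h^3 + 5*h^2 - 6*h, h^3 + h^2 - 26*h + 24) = h^2 + 5*h - 6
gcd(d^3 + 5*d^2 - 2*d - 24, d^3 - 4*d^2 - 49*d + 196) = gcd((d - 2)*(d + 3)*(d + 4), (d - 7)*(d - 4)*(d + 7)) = 1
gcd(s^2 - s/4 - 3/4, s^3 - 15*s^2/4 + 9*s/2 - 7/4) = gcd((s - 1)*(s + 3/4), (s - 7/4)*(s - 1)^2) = s - 1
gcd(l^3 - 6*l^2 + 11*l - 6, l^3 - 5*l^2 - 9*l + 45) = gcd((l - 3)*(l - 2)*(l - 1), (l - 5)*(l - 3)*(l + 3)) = l - 3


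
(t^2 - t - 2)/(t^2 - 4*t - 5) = (t - 2)/(t - 5)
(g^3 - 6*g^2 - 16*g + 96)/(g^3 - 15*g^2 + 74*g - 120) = (g + 4)/(g - 5)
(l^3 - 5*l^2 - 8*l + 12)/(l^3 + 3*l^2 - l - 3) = (l^2 - 4*l - 12)/(l^2 + 4*l + 3)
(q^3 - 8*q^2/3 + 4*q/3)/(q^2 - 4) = q*(3*q - 2)/(3*(q + 2))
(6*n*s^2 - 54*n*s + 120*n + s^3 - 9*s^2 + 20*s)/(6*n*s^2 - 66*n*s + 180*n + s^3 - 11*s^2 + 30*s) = (s - 4)/(s - 6)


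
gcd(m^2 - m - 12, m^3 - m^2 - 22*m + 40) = m - 4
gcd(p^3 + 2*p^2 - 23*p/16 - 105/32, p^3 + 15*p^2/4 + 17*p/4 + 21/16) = p^2 + 13*p/4 + 21/8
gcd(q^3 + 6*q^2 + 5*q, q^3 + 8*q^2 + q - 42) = 1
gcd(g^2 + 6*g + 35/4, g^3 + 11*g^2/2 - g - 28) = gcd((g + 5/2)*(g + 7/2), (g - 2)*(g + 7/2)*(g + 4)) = g + 7/2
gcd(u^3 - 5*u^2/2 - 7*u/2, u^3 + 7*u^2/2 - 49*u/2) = u^2 - 7*u/2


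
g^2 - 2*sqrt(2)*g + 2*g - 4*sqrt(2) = (g + 2)*(g - 2*sqrt(2))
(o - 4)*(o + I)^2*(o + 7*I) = o^4 - 4*o^3 + 9*I*o^3 - 15*o^2 - 36*I*o^2 + 60*o - 7*I*o + 28*I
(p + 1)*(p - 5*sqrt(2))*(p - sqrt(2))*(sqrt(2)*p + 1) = sqrt(2)*p^4 - 11*p^3 + sqrt(2)*p^3 - 11*p^2 + 4*sqrt(2)*p^2 + 4*sqrt(2)*p + 10*p + 10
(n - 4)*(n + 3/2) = n^2 - 5*n/2 - 6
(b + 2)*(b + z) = b^2 + b*z + 2*b + 2*z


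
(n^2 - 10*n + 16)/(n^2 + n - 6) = (n - 8)/(n + 3)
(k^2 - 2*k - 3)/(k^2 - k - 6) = (k + 1)/(k + 2)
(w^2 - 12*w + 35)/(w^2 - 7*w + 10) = (w - 7)/(w - 2)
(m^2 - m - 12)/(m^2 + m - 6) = (m - 4)/(m - 2)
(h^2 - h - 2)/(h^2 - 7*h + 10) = (h + 1)/(h - 5)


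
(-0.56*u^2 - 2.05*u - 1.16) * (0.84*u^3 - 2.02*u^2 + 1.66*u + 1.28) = -0.4704*u^5 - 0.5908*u^4 + 2.237*u^3 - 1.7766*u^2 - 4.5496*u - 1.4848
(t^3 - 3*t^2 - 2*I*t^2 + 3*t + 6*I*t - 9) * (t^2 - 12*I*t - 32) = t^5 - 3*t^4 - 14*I*t^4 - 53*t^3 + 42*I*t^3 + 159*t^2 + 28*I*t^2 - 96*t - 84*I*t + 288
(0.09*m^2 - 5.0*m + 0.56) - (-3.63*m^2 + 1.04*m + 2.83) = 3.72*m^2 - 6.04*m - 2.27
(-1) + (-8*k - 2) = -8*k - 3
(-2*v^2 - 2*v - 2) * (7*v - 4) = -14*v^3 - 6*v^2 - 6*v + 8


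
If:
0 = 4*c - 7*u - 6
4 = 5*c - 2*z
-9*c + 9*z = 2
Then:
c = 40/27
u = -2/189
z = 46/27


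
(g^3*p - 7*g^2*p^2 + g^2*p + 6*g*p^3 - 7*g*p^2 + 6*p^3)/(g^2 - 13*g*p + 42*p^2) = p*(-g^2 + g*p - g + p)/(-g + 7*p)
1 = 1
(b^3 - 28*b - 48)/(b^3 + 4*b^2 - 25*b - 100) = (b^2 - 4*b - 12)/(b^2 - 25)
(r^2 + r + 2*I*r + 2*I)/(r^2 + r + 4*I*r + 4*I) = (r + 2*I)/(r + 4*I)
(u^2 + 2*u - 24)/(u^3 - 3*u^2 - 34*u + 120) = 1/(u - 5)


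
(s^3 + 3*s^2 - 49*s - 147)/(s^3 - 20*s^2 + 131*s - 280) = (s^2 + 10*s + 21)/(s^2 - 13*s + 40)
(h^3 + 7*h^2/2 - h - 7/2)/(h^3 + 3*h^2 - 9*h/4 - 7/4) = 2*(h + 1)/(2*h + 1)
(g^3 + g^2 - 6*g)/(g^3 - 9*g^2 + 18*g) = (g^2 + g - 6)/(g^2 - 9*g + 18)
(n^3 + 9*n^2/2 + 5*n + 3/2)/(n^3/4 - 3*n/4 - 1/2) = 2*(2*n^2 + 7*n + 3)/(n^2 - n - 2)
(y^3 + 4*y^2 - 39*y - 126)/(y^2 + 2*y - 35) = (y^2 - 3*y - 18)/(y - 5)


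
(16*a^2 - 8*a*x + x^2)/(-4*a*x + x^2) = (-4*a + x)/x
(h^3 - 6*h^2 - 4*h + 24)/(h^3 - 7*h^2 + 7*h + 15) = (h^3 - 6*h^2 - 4*h + 24)/(h^3 - 7*h^2 + 7*h + 15)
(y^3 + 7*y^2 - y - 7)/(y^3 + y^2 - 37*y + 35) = (y + 1)/(y - 5)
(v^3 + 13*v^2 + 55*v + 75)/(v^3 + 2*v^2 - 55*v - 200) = (v + 3)/(v - 8)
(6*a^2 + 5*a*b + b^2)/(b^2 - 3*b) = (6*a^2 + 5*a*b + b^2)/(b*(b - 3))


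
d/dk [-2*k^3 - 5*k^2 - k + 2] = -6*k^2 - 10*k - 1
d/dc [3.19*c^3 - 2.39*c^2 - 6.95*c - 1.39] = 9.57*c^2 - 4.78*c - 6.95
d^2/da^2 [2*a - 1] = 0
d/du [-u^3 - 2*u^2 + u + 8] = -3*u^2 - 4*u + 1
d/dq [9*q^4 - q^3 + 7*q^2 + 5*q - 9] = 36*q^3 - 3*q^2 + 14*q + 5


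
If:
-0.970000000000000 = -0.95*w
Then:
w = 1.02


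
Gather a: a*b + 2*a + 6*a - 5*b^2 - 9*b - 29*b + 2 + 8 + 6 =a*(b + 8) - 5*b^2 - 38*b + 16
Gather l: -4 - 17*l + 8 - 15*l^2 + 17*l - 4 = -15*l^2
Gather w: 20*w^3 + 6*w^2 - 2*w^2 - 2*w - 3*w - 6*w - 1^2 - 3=20*w^3 + 4*w^2 - 11*w - 4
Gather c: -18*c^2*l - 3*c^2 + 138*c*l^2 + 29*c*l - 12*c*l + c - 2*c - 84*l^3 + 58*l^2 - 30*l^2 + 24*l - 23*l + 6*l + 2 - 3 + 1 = c^2*(-18*l - 3) + c*(138*l^2 + 17*l - 1) - 84*l^3 + 28*l^2 + 7*l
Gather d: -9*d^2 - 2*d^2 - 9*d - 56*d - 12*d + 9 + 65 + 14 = -11*d^2 - 77*d + 88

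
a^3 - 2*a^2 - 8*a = a*(a - 4)*(a + 2)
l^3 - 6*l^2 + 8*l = l*(l - 4)*(l - 2)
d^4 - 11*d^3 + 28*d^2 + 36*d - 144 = (d - 6)*(d - 4)*(d - 3)*(d + 2)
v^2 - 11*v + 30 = (v - 6)*(v - 5)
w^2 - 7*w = w*(w - 7)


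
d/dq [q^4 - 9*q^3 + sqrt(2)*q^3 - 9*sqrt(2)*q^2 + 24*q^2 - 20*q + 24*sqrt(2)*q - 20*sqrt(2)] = 4*q^3 - 27*q^2 + 3*sqrt(2)*q^2 - 18*sqrt(2)*q + 48*q - 20 + 24*sqrt(2)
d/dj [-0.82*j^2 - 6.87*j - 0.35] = -1.64*j - 6.87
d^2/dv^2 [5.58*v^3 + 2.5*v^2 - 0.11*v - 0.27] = 33.48*v + 5.0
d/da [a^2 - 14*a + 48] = 2*a - 14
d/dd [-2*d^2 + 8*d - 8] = 8 - 4*d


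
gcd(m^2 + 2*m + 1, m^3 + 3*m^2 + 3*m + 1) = m^2 + 2*m + 1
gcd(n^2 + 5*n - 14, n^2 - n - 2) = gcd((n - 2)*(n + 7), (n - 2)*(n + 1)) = n - 2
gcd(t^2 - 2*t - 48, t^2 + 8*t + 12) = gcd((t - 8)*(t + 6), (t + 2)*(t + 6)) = t + 6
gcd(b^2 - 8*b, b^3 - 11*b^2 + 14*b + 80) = b - 8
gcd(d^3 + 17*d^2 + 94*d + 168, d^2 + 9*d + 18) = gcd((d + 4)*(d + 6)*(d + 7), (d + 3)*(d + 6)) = d + 6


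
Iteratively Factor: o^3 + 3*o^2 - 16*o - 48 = (o + 4)*(o^2 - o - 12) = (o - 4)*(o + 4)*(o + 3)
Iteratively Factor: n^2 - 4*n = (n - 4)*(n)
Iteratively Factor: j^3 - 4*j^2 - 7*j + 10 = (j - 1)*(j^2 - 3*j - 10) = (j - 5)*(j - 1)*(j + 2)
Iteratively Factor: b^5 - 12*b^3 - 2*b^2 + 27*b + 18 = (b - 3)*(b^4 + 3*b^3 - 3*b^2 - 11*b - 6) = (b - 3)*(b + 1)*(b^3 + 2*b^2 - 5*b - 6) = (b - 3)*(b + 1)*(b + 3)*(b^2 - b - 2) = (b - 3)*(b - 2)*(b + 1)*(b + 3)*(b + 1)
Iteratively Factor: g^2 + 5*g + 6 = (g + 3)*(g + 2)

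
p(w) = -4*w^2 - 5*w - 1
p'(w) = -8*w - 5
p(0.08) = -1.43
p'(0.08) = -5.64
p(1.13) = -11.76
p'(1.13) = -14.04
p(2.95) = -50.56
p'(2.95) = -28.60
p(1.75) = -22.00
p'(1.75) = -19.00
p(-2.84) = -19.06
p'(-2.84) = 17.72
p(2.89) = -48.86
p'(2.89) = -28.12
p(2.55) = -39.76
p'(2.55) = -25.40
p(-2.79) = -18.19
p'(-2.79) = 17.32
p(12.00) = -637.00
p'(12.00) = -101.00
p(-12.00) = -517.00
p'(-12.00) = 91.00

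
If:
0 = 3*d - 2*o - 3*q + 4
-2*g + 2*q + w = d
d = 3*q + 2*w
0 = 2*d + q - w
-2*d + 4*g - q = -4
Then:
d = 4/3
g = -8/15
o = 26/5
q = -4/5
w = 28/15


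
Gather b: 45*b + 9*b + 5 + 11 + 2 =54*b + 18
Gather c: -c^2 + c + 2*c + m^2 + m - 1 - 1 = -c^2 + 3*c + m^2 + m - 2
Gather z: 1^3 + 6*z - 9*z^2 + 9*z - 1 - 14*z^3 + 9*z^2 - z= -14*z^3 + 14*z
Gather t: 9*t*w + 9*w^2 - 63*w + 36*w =9*t*w + 9*w^2 - 27*w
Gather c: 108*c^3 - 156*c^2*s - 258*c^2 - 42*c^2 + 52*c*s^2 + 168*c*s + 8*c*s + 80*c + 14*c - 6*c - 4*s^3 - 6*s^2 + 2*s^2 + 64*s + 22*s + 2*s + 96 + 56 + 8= 108*c^3 + c^2*(-156*s - 300) + c*(52*s^2 + 176*s + 88) - 4*s^3 - 4*s^2 + 88*s + 160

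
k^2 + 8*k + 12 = (k + 2)*(k + 6)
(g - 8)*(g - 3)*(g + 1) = g^3 - 10*g^2 + 13*g + 24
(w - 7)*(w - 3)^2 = w^3 - 13*w^2 + 51*w - 63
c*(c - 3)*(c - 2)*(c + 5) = c^4 - 19*c^2 + 30*c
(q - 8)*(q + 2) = q^2 - 6*q - 16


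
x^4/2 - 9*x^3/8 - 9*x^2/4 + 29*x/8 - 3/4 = (x/2 + 1)*(x - 3)*(x - 1)*(x - 1/4)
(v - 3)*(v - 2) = v^2 - 5*v + 6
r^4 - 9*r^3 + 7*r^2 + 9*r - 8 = (r - 8)*(r - 1)^2*(r + 1)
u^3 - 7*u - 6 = (u - 3)*(u + 1)*(u + 2)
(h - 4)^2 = h^2 - 8*h + 16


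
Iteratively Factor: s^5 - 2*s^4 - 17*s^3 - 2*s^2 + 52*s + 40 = (s + 2)*(s^4 - 4*s^3 - 9*s^2 + 16*s + 20) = (s + 2)^2*(s^3 - 6*s^2 + 3*s + 10) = (s + 1)*(s + 2)^2*(s^2 - 7*s + 10) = (s - 2)*(s + 1)*(s + 2)^2*(s - 5)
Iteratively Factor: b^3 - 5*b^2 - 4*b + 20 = (b + 2)*(b^2 - 7*b + 10) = (b - 2)*(b + 2)*(b - 5)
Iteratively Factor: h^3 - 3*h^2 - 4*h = (h)*(h^2 - 3*h - 4) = h*(h - 4)*(h + 1)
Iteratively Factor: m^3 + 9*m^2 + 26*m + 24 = (m + 3)*(m^2 + 6*m + 8) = (m + 2)*(m + 3)*(m + 4)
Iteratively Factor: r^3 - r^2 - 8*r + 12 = (r - 2)*(r^2 + r - 6) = (r - 2)*(r + 3)*(r - 2)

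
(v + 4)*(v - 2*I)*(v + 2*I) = v^3 + 4*v^2 + 4*v + 16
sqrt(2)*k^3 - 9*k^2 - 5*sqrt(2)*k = k*(k - 5*sqrt(2))*(sqrt(2)*k + 1)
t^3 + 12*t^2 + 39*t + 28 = (t + 1)*(t + 4)*(t + 7)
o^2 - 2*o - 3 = (o - 3)*(o + 1)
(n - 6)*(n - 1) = n^2 - 7*n + 6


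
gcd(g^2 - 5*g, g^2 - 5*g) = g^2 - 5*g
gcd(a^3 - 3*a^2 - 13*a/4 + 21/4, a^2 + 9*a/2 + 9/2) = a + 3/2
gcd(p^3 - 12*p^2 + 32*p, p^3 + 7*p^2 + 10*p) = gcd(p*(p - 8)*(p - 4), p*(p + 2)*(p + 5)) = p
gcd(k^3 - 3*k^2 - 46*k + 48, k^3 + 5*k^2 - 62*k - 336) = k^2 - 2*k - 48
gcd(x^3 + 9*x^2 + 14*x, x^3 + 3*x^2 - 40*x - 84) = x^2 + 9*x + 14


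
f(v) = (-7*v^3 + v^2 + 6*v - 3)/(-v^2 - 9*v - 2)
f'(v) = (2*v + 9)*(-7*v^3 + v^2 + 6*v - 3)/(-v^2 - 9*v - 2)^2 + (-21*v^2 + 2*v + 6)/(-v^2 - 9*v - 2) = (7*v^4 + 126*v^3 + 39*v^2 - 10*v - 39)/(v^4 + 18*v^3 + 85*v^2 + 36*v + 4)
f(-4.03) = 24.81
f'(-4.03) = -17.74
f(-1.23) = 0.55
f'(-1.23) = -3.26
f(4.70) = 10.23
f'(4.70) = 3.92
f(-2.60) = 7.60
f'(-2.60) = -7.67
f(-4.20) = 27.98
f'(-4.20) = -19.61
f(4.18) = 8.26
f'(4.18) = 3.66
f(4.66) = 10.08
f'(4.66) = 3.90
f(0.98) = 0.23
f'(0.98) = 0.82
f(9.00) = 30.31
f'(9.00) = 5.24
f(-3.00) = 11.06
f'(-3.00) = -9.74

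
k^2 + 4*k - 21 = (k - 3)*(k + 7)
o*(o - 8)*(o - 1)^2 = o^4 - 10*o^3 + 17*o^2 - 8*o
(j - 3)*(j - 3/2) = j^2 - 9*j/2 + 9/2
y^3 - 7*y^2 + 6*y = y*(y - 6)*(y - 1)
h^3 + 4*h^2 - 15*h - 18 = (h - 3)*(h + 1)*(h + 6)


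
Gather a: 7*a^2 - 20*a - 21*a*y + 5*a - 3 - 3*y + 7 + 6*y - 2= 7*a^2 + a*(-21*y - 15) + 3*y + 2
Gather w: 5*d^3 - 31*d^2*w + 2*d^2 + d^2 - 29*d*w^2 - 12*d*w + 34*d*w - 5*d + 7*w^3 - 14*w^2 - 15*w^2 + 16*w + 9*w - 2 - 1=5*d^3 + 3*d^2 - 5*d + 7*w^3 + w^2*(-29*d - 29) + w*(-31*d^2 + 22*d + 25) - 3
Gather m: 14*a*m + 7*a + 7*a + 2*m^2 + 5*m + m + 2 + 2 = 14*a + 2*m^2 + m*(14*a + 6) + 4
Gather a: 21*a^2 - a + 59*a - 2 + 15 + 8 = 21*a^2 + 58*a + 21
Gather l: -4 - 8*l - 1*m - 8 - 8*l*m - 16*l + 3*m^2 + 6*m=l*(-8*m - 24) + 3*m^2 + 5*m - 12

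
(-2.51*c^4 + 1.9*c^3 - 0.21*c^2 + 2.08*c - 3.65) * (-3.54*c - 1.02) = 8.8854*c^5 - 4.1658*c^4 - 1.1946*c^3 - 7.149*c^2 + 10.7994*c + 3.723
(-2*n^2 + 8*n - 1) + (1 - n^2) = -3*n^2 + 8*n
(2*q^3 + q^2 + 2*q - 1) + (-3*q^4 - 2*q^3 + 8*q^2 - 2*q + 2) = -3*q^4 + 9*q^2 + 1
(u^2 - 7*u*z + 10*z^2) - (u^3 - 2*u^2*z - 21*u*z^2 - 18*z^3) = -u^3 + 2*u^2*z + u^2 + 21*u*z^2 - 7*u*z + 18*z^3 + 10*z^2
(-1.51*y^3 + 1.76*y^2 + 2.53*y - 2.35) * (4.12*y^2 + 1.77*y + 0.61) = -6.2212*y^5 + 4.5785*y^4 + 12.6177*y^3 - 4.1303*y^2 - 2.6162*y - 1.4335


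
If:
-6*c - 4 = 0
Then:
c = -2/3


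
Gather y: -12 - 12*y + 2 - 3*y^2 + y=-3*y^2 - 11*y - 10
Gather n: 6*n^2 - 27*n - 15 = 6*n^2 - 27*n - 15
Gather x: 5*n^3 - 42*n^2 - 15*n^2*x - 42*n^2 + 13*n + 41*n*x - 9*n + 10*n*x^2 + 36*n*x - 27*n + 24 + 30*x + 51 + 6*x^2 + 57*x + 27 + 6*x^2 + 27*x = 5*n^3 - 84*n^2 - 23*n + x^2*(10*n + 12) + x*(-15*n^2 + 77*n + 114) + 102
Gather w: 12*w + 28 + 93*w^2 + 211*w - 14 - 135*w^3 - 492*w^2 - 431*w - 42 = -135*w^3 - 399*w^2 - 208*w - 28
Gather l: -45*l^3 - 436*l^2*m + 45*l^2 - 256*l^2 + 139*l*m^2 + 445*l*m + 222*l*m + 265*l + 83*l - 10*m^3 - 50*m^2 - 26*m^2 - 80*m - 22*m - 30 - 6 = -45*l^3 + l^2*(-436*m - 211) + l*(139*m^2 + 667*m + 348) - 10*m^3 - 76*m^2 - 102*m - 36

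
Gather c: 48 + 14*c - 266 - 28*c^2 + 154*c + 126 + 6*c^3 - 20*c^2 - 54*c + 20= 6*c^3 - 48*c^2 + 114*c - 72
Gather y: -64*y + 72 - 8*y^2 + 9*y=-8*y^2 - 55*y + 72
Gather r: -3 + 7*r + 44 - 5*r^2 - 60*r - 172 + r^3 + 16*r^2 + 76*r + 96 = r^3 + 11*r^2 + 23*r - 35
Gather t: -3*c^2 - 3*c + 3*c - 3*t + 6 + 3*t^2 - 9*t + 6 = -3*c^2 + 3*t^2 - 12*t + 12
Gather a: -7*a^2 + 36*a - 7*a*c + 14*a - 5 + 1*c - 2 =-7*a^2 + a*(50 - 7*c) + c - 7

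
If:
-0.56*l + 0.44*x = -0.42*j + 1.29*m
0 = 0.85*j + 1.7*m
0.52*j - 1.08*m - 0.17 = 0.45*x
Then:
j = 0.424528301886792*x + 0.160377358490566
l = 1.59307614555256*x + 0.305003369272237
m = -0.212264150943396*x - 0.080188679245283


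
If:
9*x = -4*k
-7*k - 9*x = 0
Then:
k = 0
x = 0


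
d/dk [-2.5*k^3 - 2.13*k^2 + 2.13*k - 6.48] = -7.5*k^2 - 4.26*k + 2.13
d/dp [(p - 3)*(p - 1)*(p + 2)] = 3*p^2 - 4*p - 5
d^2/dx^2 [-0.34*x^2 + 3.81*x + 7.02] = -0.680000000000000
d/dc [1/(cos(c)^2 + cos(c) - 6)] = (2*cos(c) + 1)*sin(c)/(cos(c)^2 + cos(c) - 6)^2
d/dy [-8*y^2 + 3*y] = 3 - 16*y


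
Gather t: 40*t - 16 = 40*t - 16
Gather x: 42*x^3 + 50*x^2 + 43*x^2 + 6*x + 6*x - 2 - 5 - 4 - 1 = 42*x^3 + 93*x^2 + 12*x - 12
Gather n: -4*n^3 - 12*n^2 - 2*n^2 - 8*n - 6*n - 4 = -4*n^3 - 14*n^2 - 14*n - 4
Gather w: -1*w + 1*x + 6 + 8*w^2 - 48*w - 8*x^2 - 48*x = 8*w^2 - 49*w - 8*x^2 - 47*x + 6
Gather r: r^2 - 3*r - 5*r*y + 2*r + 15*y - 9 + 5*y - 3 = r^2 + r*(-5*y - 1) + 20*y - 12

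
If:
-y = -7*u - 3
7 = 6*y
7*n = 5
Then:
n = 5/7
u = -11/42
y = 7/6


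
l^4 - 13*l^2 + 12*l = l*(l - 3)*(l - 1)*(l + 4)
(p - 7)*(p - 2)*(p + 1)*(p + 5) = p^4 - 3*p^3 - 35*p^2 + 39*p + 70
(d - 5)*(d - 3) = d^2 - 8*d + 15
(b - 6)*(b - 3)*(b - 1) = b^3 - 10*b^2 + 27*b - 18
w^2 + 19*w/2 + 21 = (w + 7/2)*(w + 6)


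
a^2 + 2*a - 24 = (a - 4)*(a + 6)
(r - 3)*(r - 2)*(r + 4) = r^3 - r^2 - 14*r + 24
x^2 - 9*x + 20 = (x - 5)*(x - 4)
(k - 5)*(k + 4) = k^2 - k - 20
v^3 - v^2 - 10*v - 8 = (v - 4)*(v + 1)*(v + 2)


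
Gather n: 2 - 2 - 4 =-4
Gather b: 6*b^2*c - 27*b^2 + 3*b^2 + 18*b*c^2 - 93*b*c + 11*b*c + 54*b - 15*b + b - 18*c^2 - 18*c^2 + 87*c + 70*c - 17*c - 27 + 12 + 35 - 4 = b^2*(6*c - 24) + b*(18*c^2 - 82*c + 40) - 36*c^2 + 140*c + 16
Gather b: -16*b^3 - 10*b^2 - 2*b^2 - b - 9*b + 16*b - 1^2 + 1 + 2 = -16*b^3 - 12*b^2 + 6*b + 2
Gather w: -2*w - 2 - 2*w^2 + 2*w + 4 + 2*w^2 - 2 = 0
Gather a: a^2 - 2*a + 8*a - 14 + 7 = a^2 + 6*a - 7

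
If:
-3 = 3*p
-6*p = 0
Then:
No Solution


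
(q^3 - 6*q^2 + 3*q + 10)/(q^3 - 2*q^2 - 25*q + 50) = (q + 1)/(q + 5)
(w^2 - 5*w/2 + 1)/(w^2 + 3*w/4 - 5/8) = 4*(w - 2)/(4*w + 5)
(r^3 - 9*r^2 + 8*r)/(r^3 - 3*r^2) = (r^2 - 9*r + 8)/(r*(r - 3))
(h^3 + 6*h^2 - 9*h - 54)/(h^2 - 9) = h + 6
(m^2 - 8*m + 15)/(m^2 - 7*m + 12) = (m - 5)/(m - 4)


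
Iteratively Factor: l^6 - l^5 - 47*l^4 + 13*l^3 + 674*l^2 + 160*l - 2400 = (l + 3)*(l^5 - 4*l^4 - 35*l^3 + 118*l^2 + 320*l - 800) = (l - 5)*(l + 3)*(l^4 + l^3 - 30*l^2 - 32*l + 160) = (l - 5)^2*(l + 3)*(l^3 + 6*l^2 - 32) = (l - 5)^2*(l + 3)*(l + 4)*(l^2 + 2*l - 8) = (l - 5)^2*(l - 2)*(l + 3)*(l + 4)*(l + 4)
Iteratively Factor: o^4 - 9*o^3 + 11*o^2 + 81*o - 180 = (o - 3)*(o^3 - 6*o^2 - 7*o + 60) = (o - 3)*(o + 3)*(o^2 - 9*o + 20) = (o - 5)*(o - 3)*(o + 3)*(o - 4)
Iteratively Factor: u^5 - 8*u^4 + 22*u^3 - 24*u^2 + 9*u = (u - 3)*(u^4 - 5*u^3 + 7*u^2 - 3*u) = u*(u - 3)*(u^3 - 5*u^2 + 7*u - 3) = u*(u - 3)*(u - 1)*(u^2 - 4*u + 3) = u*(u - 3)*(u - 1)^2*(u - 3)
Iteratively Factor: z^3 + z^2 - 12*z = (z)*(z^2 + z - 12) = z*(z + 4)*(z - 3)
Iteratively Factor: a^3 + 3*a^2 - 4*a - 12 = (a - 2)*(a^2 + 5*a + 6) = (a - 2)*(a + 3)*(a + 2)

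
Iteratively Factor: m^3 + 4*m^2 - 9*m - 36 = (m + 3)*(m^2 + m - 12) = (m + 3)*(m + 4)*(m - 3)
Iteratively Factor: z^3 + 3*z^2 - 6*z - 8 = (z + 1)*(z^2 + 2*z - 8) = (z - 2)*(z + 1)*(z + 4)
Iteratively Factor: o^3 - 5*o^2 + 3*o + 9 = (o + 1)*(o^2 - 6*o + 9) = (o - 3)*(o + 1)*(o - 3)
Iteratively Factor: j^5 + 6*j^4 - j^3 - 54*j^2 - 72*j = (j + 4)*(j^4 + 2*j^3 - 9*j^2 - 18*j) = (j + 3)*(j + 4)*(j^3 - j^2 - 6*j) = (j + 2)*(j + 3)*(j + 4)*(j^2 - 3*j) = j*(j + 2)*(j + 3)*(j + 4)*(j - 3)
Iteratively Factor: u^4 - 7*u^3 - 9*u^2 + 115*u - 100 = (u + 4)*(u^3 - 11*u^2 + 35*u - 25) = (u - 5)*(u + 4)*(u^2 - 6*u + 5) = (u - 5)*(u - 1)*(u + 4)*(u - 5)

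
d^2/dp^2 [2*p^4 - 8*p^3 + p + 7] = 24*p*(p - 2)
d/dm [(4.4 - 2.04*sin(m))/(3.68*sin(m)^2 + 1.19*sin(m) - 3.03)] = (7.5072*sin(m)^2 - 32.384*sin(m) + 0.9452)*cos(m)/(13.5424*sin(m)^4 + 8.7584*sin(m)^3 - 20.8847*sin(m)^2 - 7.2114*sin(m) + 9.1809)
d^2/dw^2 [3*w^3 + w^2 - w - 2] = 18*w + 2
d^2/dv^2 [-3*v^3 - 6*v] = -18*v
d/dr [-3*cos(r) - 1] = 3*sin(r)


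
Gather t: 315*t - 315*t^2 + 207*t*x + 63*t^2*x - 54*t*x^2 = t^2*(63*x - 315) + t*(-54*x^2 + 207*x + 315)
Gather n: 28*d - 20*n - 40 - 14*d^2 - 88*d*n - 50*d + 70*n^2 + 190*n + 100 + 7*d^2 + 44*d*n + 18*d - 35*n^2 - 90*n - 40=-7*d^2 - 4*d + 35*n^2 + n*(80 - 44*d) + 20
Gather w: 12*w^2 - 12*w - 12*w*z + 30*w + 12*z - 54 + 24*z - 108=12*w^2 + w*(18 - 12*z) + 36*z - 162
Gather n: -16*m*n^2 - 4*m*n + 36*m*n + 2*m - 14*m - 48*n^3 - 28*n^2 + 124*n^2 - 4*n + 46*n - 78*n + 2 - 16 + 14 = -12*m - 48*n^3 + n^2*(96 - 16*m) + n*(32*m - 36)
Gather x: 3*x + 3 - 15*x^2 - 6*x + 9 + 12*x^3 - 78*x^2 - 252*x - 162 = 12*x^3 - 93*x^2 - 255*x - 150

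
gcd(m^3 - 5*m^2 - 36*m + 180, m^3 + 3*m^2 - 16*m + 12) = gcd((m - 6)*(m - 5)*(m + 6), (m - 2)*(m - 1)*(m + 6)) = m + 6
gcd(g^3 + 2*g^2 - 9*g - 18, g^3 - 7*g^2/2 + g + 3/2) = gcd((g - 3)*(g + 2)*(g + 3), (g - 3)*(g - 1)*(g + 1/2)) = g - 3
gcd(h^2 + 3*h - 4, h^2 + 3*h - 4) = h^2 + 3*h - 4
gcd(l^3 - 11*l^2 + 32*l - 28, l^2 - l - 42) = l - 7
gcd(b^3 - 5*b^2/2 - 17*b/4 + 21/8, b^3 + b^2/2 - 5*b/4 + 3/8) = b^2 + b - 3/4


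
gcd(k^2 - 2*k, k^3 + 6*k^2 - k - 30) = k - 2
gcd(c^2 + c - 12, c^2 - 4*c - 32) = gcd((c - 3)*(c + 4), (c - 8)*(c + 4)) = c + 4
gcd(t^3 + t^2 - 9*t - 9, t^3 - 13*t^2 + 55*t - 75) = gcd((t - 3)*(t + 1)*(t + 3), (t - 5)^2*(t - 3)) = t - 3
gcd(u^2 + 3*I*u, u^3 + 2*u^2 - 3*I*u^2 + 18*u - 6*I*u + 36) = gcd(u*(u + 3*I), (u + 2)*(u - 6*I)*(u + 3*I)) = u + 3*I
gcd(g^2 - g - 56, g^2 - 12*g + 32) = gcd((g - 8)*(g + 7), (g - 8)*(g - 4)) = g - 8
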